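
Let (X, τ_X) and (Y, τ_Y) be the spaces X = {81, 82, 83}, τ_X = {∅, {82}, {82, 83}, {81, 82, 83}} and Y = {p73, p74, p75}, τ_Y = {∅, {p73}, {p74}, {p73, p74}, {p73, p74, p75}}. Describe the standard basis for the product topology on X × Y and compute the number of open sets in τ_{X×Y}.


Basis B = {∅ × ∅, {82} × {p73}, {82} × {p74}, {82} × {p73, p74}, {82, 83} × {p73}, {82, 83} × {p74}, {81, 82, 83} × {p73}, {81, 82, 83} × {p74}, {82} × {p73, p74, p75}, {82, 83} × {p73, p74}, {81, 82, 83} × {p73, p74}, {82, 83} × {p73, p74, p75}, {81, 82, 83} × {p73, p74, p75}}; |τ_{X×Y}| = 30.

Enumerate products U × V with U ∈ τ_X, V ∈ τ_Y (deduplicated):
  ∅ × ∅ = {} (∅)
  {82} × {p73} = {(82,p73)}
  {82} × {p74} = {(82,p74)}
  {82} × {p73, p74} = {(82,p73), (82,p74)}
  {82, 83} × {p73} = {(82,p73), (83,p73)}
  {82, 83} × {p74} = {(82,p74), (83,p74)}
  {81, 82, 83} × {p73} = {(81,p73), (82,p73), (83,p73)}
  {81, 82, 83} × {p74} = {(81,p74), (82,p74), (83,p74)}
  {82} × {p73, p74, p75} = {(82,p73), (82,p74), (82,p75)}
  {82, 83} × {p73, p74} = {(82,p73), (82,p74), (83,p73), (83,p74)}
  {81, 82, 83} × {p73, p74} = {(81,p73), (81,p74), (82,p73), (82,p74), (83,p73), (83,p74)}
  {82, 83} × {p73, p74, p75} = {(82,p73), (82,p74), (82,p75), (83,p73), (83,p74), (83,p75)}
  {81, 82, 83} × {p73, p74, p75} = {(81,p73), (81,p74), (81,p75), (82,p73), (82,p74), (82,p75), (83,p73), (83,p74), (83,p75)}
These 13 distinct sets form the basis B.
Close under arbitrary unions to get τ_{X×Y}; counting gives |τ_{X×Y}| = 30.


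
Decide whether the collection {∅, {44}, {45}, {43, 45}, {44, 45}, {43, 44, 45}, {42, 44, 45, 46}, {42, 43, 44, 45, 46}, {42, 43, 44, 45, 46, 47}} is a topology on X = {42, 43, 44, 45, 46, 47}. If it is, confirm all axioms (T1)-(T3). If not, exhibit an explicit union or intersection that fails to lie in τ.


τ IS a topology on X.

Axiom (T1): ∅ ∈ τ? Yes; X ∈ τ? Yes.
Axiom (T2/T3): check pairwise unions and intersections of members of τ.
All pairwise intersections and unions checked — each lies in τ. Therefore τ satisfies (T1), (T2), (T3): it IS a topology on X.


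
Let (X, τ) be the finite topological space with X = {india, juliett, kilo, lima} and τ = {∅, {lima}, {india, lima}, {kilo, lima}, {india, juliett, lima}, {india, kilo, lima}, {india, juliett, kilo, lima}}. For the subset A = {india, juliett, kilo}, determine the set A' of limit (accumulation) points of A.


A' = {juliett}

For each x ∈ X, list the open sets U ∈ τ with x ∈ U, then check whether U ∩ (A ∖ {x}) ≠ ∅ for every such U.
  x = india: open {india, lima} ∋ x has {india, lima} ∩ (A ∖ {india}) = ∅, so x is NOT a limit point.
  x = juliett: opens ∋ x are {india, juliett, lima}, {india, juliett, kilo, lima}; each meets A ∖ {juliett}, so x IS a limit point.
  x = kilo: open {kilo, lima} ∋ x has {kilo, lima} ∩ (A ∖ {kilo}) = ∅, so x is NOT a limit point.
  x = lima: open {lima} ∋ x has {lima} ∩ (A ∖ {lima}) = ∅, so x is NOT a limit point.
Collecting: A' = {juliett}.


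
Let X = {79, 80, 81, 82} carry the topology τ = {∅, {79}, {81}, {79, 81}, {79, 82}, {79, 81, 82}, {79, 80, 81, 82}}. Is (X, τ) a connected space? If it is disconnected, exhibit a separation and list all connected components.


(X, τ) is connected.

Find clopen sets (U ∈ τ with X ∖ U ∈ τ):
  U = ∅, X ∖ U = {79, 80, 81, 82} — both open, so U is clopen.
  U = {79, 80, 81, 82}, X ∖ U = ∅ — both open, so U is clopen.
Only trivial clopens (∅ and X) exist, so (X, τ) is connected.
Compute connected components by grouping points that agree on all clopens:
  component: {79, 80, 81, 82}


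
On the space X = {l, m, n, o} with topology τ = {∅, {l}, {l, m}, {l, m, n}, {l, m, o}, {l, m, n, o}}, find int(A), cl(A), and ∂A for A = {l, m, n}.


int(A) = {l, m, n}, cl(A) = {l, m, n, o}, ∂A = {o}.

Closed sets in (X, τ) are complements of opens:
  closed(X, τ) = {∅, {n}, {o}, {n, o}, {m, n, o}, {l, m, n, o}}.
int(A) = ⋃ {U ∈ τ : U ⊆ A}. Opens contained in A: ∅, {l}, {l, m}, {l, m, n}.
Taking the union of these: int(A) = {l, m, n}.
cl(A) = ⋂ {C closed : A ⊆ C}. Closed sets containing A: {l, m, n, o}.
Intersecting these: cl(A) = {l, m, n, o}.
∂A = cl(A) ∖ int(A) = {l, m, n, o} ∖ {l, m, n} = {o}.


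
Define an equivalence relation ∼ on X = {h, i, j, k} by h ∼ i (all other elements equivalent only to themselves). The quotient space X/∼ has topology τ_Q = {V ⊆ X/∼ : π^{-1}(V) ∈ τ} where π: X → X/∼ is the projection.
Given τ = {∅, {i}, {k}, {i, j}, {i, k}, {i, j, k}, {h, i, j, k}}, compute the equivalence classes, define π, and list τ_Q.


X/∼ = {[h=i], [j], [k]}; |τ_Q| = 3.

Equivalence classes: [h=i], [j], [k].
Quotient map π: X → X/∼ sends h ↦ [h=i], i ↦ [h=i], j ↦ [j], k ↦ [k].
For each subset V ⊆ X/∼, compute π^{-1}(V) ⊆ X and check whether π^{-1}(V) ∈ τ. V is open in τ_Q iff π^{-1}(V) ∈ τ.
  V = {}: π^{-1}(V) = ∅ ∈ τ ✓.
  V = {[h=i]}: π^{-1}(V) = {h, i} ∉ τ ✗.
  V = {[j]}: π^{-1}(V) = {j} ∉ τ ✗.
  V = {[h=i], [j]}: π^{-1}(V) = {h, i, j} ∉ τ ✗.
  V = {[k]}: π^{-1}(V) = {k} ∈ τ ✓.
  V = {[h=i], [k]}: π^{-1}(V) = {h, i, k} ∉ τ ✗.
  V = {[j], [k]}: π^{-1}(V) = {j, k} ∉ τ ✗.
  V = {[h=i], [j], [k]}: π^{-1}(V) = {h, i, j, k} ∈ τ ✓.
Open sets in the quotient: τ_Q = {{}, {[k]}, {[h=i], [j], [k]}} (3 elements).


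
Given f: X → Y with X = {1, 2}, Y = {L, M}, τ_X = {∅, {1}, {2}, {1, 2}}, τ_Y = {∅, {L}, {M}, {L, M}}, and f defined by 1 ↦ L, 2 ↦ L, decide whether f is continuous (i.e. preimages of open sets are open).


f IS continuous.

Compute f^{-1}(U) for each U ∈ τ_Y:
  U = ∅: f^{-1}(U) = ∅ ∈ τ_X ✓.
  U = {L}: f^{-1}(U) = {1, 2} ∈ τ_X ✓.
  U = {M}: f^{-1}(U) = ∅ ∈ τ_X ✓.
  U = {L, M}: f^{-1}(U) = {1, 2} ∈ τ_X ✓.
Every preimage lies in τ_X, so f IS continuous.


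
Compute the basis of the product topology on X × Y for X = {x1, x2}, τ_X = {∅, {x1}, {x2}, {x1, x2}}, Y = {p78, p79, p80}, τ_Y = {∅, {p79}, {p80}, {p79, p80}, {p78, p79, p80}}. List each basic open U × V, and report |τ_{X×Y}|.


Basis B = {∅ × ∅, {x1} × {p79}, {x1} × {p80}, {x2} × {p79}, {x2} × {p80}, {x1} × {p79, p80}, {x1, x2} × {p79}, {x1, x2} × {p80}, {x2} × {p79, p80}, {x1} × {p78, p79, p80}, {x2} × {p78, p79, p80}, {x1, x2} × {p79, p80}, {x1, x2} × {p78, p79, p80}}; |τ_{X×Y}| = 25.

Enumerate products U × V with U ∈ τ_X, V ∈ τ_Y (deduplicated):
  ∅ × ∅ = {} (∅)
  {x1} × {p79} = {(x1,p79)}
  {x1} × {p80} = {(x1,p80)}
  {x2} × {p79} = {(x2,p79)}
  {x2} × {p80} = {(x2,p80)}
  {x1} × {p79, p80} = {(x1,p79), (x1,p80)}
  {x1, x2} × {p79} = {(x1,p79), (x2,p79)}
  {x1, x2} × {p80} = {(x1,p80), (x2,p80)}
  {x2} × {p79, p80} = {(x2,p79), (x2,p80)}
  {x1} × {p78, p79, p80} = {(x1,p78), (x1,p79), (x1,p80)}
  {x2} × {p78, p79, p80} = {(x2,p78), (x2,p79), (x2,p80)}
  {x1, x2} × {p79, p80} = {(x1,p79), (x1,p80), (x2,p79), (x2,p80)}
  {x1, x2} × {p78, p79, p80} = {(x1,p78), (x1,p79), (x1,p80), (x2,p78), (x2,p79), (x2,p80)}
These 13 distinct sets form the basis B.
Close under arbitrary unions to get τ_{X×Y}; counting gives |τ_{X×Y}| = 25.


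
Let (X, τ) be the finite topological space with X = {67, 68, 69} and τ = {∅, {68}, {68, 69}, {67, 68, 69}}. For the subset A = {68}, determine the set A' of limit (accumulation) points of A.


A' = {67, 69}

For each x ∈ X, list the open sets U ∈ τ with x ∈ U, then check whether U ∩ (A ∖ {x}) ≠ ∅ for every such U.
  x = 67: opens ∋ x are {67, 68, 69}; each meets A ∖ {67}, so x IS a limit point.
  x = 68: open {68} ∋ x has {68} ∩ (A ∖ {68}) = ∅, so x is NOT a limit point.
  x = 69: opens ∋ x are {68, 69}, {67, 68, 69}; each meets A ∖ {69}, so x IS a limit point.
Collecting: A' = {67, 69}.


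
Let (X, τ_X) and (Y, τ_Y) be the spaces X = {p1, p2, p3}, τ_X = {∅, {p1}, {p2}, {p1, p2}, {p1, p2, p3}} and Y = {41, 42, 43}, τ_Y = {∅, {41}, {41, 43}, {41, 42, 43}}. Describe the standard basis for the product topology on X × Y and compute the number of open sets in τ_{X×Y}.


Basis B = {∅ × ∅, {p1} × {41}, {p2} × {41}, {p1} × {41, 43}, {p1, p2} × {41}, {p2} × {41, 43}, {p1} × {41, 42, 43}, {p1, p2, p3} × {41}, {p2} × {41, 42, 43}, {p1, p2} × {41, 43}, {p1, p2} × {41, 42, 43}, {p1, p2, p3} × {41, 43}, {p1, p2, p3} × {41, 42, 43}}; |τ_{X×Y}| = 30.

Enumerate products U × V with U ∈ τ_X, V ∈ τ_Y (deduplicated):
  ∅ × ∅ = {} (∅)
  {p1} × {41} = {(p1,41)}
  {p2} × {41} = {(p2,41)}
  {p1} × {41, 43} = {(p1,41), (p1,43)}
  {p1, p2} × {41} = {(p1,41), (p2,41)}
  {p2} × {41, 43} = {(p2,41), (p2,43)}
  {p1} × {41, 42, 43} = {(p1,41), (p1,42), (p1,43)}
  {p1, p2, p3} × {41} = {(p1,41), (p2,41), (p3,41)}
  {p2} × {41, 42, 43} = {(p2,41), (p2,42), (p2,43)}
  {p1, p2} × {41, 43} = {(p1,41), (p1,43), (p2,41), (p2,43)}
  {p1, p2} × {41, 42, 43} = {(p1,41), (p1,42), (p1,43), (p2,41), (p2,42), (p2,43)}
  {p1, p2, p3} × {41, 43} = {(p1,41), (p1,43), (p2,41), (p2,43), (p3,41), (p3,43)}
  {p1, p2, p3} × {41, 42, 43} = {(p1,41), (p1,42), (p1,43), (p2,41), (p2,42), (p2,43), (p3,41), (p3,42), (p3,43)}
These 13 distinct sets form the basis B.
Close under arbitrary unions to get τ_{X×Y}; counting gives |τ_{X×Y}| = 30.


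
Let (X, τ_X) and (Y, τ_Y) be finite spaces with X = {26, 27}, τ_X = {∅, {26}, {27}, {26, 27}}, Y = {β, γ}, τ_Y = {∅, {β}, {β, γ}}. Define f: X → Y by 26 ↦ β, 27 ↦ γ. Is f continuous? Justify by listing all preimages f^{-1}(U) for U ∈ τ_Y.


f IS continuous.

Compute f^{-1}(U) for each U ∈ τ_Y:
  U = ∅: f^{-1}(U) = ∅ ∈ τ_X ✓.
  U = {β}: f^{-1}(U) = {26} ∈ τ_X ✓.
  U = {β, γ}: f^{-1}(U) = {26, 27} ∈ τ_X ✓.
Every preimage lies in τ_X, so f IS continuous.


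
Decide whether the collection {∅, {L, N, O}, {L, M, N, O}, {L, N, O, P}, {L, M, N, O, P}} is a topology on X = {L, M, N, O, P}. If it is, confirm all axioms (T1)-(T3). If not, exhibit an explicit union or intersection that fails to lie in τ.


τ IS a topology on X.

Axiom (T1): ∅ ∈ τ? Yes; X ∈ τ? Yes.
Axiom (T2/T3): check pairwise unions and intersections of members of τ.
All pairwise intersections and unions checked — each lies in τ. Therefore τ satisfies (T1), (T2), (T3): it IS a topology on X.


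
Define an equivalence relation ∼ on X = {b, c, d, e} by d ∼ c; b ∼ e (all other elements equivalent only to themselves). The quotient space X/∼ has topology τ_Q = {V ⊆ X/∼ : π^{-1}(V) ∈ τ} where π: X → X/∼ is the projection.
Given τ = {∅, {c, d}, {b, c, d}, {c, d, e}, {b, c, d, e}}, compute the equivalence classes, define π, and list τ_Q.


X/∼ = {[b=e], [c=d]}; |τ_Q| = 3.

Equivalence classes: [b=e], [c=d].
Quotient map π: X → X/∼ sends b ↦ [b=e], c ↦ [c=d], d ↦ [c=d], e ↦ [b=e].
For each subset V ⊆ X/∼, compute π^{-1}(V) ⊆ X and check whether π^{-1}(V) ∈ τ. V is open in τ_Q iff π^{-1}(V) ∈ τ.
  V = {}: π^{-1}(V) = ∅ ∈ τ ✓.
  V = {[b=e]}: π^{-1}(V) = {b, e} ∉ τ ✗.
  V = {[c=d]}: π^{-1}(V) = {c, d} ∈ τ ✓.
  V = {[b=e], [c=d]}: π^{-1}(V) = {b, c, d, e} ∈ τ ✓.
Open sets in the quotient: τ_Q = {{}, {[c=d]}, {[b=e], [c=d]}} (3 elements).


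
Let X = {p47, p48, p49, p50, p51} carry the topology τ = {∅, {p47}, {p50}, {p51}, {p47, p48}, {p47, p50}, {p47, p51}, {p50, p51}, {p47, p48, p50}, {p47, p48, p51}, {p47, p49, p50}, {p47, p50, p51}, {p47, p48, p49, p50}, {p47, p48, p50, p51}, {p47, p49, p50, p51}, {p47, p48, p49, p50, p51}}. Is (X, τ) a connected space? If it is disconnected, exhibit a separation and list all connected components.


(X, τ) is disconnected; components = [{p51}, {p47, p48, p49, p50}].

Find clopen sets (U ∈ τ with X ∖ U ∈ τ):
  U = ∅, X ∖ U = {p47, p48, p49, p50, p51} — both open, so U is clopen.
  U = {p51}, X ∖ U = {p47, p48, p49, p50} — both open, so U is clopen.
  U = {p47, p48, p49, p50}, X ∖ U = {p51} — both open, so U is clopen.
  U = {p47, p48, p49, p50, p51}, X ∖ U = ∅ — both open, so U is clopen.
Nontrivial clopen(s) exist: e.g. {p47, p48, p49, p50}. So (X, τ) is disconnected.
Compute connected components by grouping points that agree on all clopens:
  component: {p51}
  component: {p47, p48, p49, p50}


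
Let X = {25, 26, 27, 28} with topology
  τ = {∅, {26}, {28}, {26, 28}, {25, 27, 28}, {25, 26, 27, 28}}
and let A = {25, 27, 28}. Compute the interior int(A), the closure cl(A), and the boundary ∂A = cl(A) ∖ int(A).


int(A) = {25, 27, 28}, cl(A) = {25, 27, 28}, ∂A = ∅.

Closed sets in (X, τ) are complements of opens:
  closed(X, τ) = {∅, {26}, {25, 27}, {25, 26, 27}, {25, 27, 28}, {25, 26, 27, 28}}.
int(A) = ⋃ {U ∈ τ : U ⊆ A}. Opens contained in A: ∅, {28}, {25, 27, 28}.
Taking the union of these: int(A) = {25, 27, 28}.
cl(A) = ⋂ {C closed : A ⊆ C}. Closed sets containing A: {25, 27, 28}, {25, 26, 27, 28}.
Intersecting these: cl(A) = {25, 27, 28}.
∂A = cl(A) ∖ int(A) = {25, 27, 28} ∖ {25, 27, 28} = ∅.


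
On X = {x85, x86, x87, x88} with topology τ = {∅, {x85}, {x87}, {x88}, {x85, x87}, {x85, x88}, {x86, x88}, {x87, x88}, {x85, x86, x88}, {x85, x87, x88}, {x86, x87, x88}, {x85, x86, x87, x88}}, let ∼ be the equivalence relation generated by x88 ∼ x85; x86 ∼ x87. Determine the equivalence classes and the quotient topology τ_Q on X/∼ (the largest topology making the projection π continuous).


X/∼ = {[x85=x88], [x86=x87]}; |τ_Q| = 3.

Equivalence classes: [x85=x88], [x86=x87].
Quotient map π: X → X/∼ sends x85 ↦ [x85=x88], x86 ↦ [x86=x87], x87 ↦ [x86=x87], x88 ↦ [x85=x88].
For each subset V ⊆ X/∼, compute π^{-1}(V) ⊆ X and check whether π^{-1}(V) ∈ τ. V is open in τ_Q iff π^{-1}(V) ∈ τ.
  V = {}: π^{-1}(V) = ∅ ∈ τ ✓.
  V = {[x85=x88]}: π^{-1}(V) = {x85, x88} ∈ τ ✓.
  V = {[x86=x87]}: π^{-1}(V) = {x86, x87} ∉ τ ✗.
  V = {[x85=x88], [x86=x87]}: π^{-1}(V) = {x85, x86, x87, x88} ∈ τ ✓.
Open sets in the quotient: τ_Q = {{}, {[x85=x88]}, {[x85=x88], [x86=x87]}} (3 elements).


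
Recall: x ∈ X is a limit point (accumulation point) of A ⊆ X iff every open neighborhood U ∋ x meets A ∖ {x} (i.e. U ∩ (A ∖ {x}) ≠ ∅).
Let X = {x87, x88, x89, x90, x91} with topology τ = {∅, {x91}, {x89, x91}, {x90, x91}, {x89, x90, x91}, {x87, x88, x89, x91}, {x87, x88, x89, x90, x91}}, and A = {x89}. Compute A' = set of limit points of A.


A' = {x87, x88}

For each x ∈ X, list the open sets U ∈ τ with x ∈ U, then check whether U ∩ (A ∖ {x}) ≠ ∅ for every such U.
  x = x87: opens ∋ x are {x87, x88, x89, x91}, {x87, x88, x89, x90, x91}; each meets A ∖ {x87}, so x IS a limit point.
  x = x88: opens ∋ x are {x87, x88, x89, x91}, {x87, x88, x89, x90, x91}; each meets A ∖ {x88}, so x IS a limit point.
  x = x89: open {x89, x91} ∋ x has {x89, x91} ∩ (A ∖ {x89}) = ∅, so x is NOT a limit point.
  x = x90: open {x90, x91} ∋ x has {x90, x91} ∩ (A ∖ {x90}) = ∅, so x is NOT a limit point.
  x = x91: open {x91} ∋ x has {x91} ∩ (A ∖ {x91}) = ∅, so x is NOT a limit point.
Collecting: A' = {x87, x88}.


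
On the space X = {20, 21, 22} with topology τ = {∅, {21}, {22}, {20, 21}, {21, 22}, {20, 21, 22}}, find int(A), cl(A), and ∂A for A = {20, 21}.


int(A) = {20, 21}, cl(A) = {20, 21}, ∂A = ∅.

Closed sets in (X, τ) are complements of opens:
  closed(X, τ) = {∅, {20}, {22}, {20, 21}, {20, 22}, {20, 21, 22}}.
int(A) = ⋃ {U ∈ τ : U ⊆ A}. Opens contained in A: ∅, {21}, {20, 21}.
Taking the union of these: int(A) = {20, 21}.
cl(A) = ⋂ {C closed : A ⊆ C}. Closed sets containing A: {20, 21}, {20, 21, 22}.
Intersecting these: cl(A) = {20, 21}.
∂A = cl(A) ∖ int(A) = {20, 21} ∖ {20, 21} = ∅.


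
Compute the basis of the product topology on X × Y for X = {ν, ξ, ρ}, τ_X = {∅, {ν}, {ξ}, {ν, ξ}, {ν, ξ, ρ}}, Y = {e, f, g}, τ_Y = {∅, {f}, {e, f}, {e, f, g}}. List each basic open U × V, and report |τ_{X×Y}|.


Basis B = {∅ × ∅, {ν} × {f}, {ξ} × {f}, {ν} × {e, f}, {ν, ξ} × {f}, {ξ} × {e, f}, {ν} × {e, f, g}, {ν, ξ, ρ} × {f}, {ξ} × {e, f, g}, {ν, ξ} × {e, f}, {ν, ξ} × {e, f, g}, {ν, ξ, ρ} × {e, f}, {ν, ξ, ρ} × {e, f, g}}; |τ_{X×Y}| = 30.

Enumerate products U × V with U ∈ τ_X, V ∈ τ_Y (deduplicated):
  ∅ × ∅ = {} (∅)
  {ν} × {f} = {(ν,f)}
  {ξ} × {f} = {(ξ,f)}
  {ν} × {e, f} = {(ν,e), (ν,f)}
  {ν, ξ} × {f} = {(ν,f), (ξ,f)}
  {ξ} × {e, f} = {(ξ,e), (ξ,f)}
  {ν} × {e, f, g} = {(ν,e), (ν,f), (ν,g)}
  {ν, ξ, ρ} × {f} = {(ν,f), (ξ,f), (ρ,f)}
  {ξ} × {e, f, g} = {(ξ,e), (ξ,f), (ξ,g)}
  {ν, ξ} × {e, f} = {(ν,e), (ν,f), (ξ,e), (ξ,f)}
  {ν, ξ} × {e, f, g} = {(ν,e), (ν,f), (ν,g), (ξ,e), (ξ,f), (ξ,g)}
  {ν, ξ, ρ} × {e, f} = {(ν,e), (ν,f), (ξ,e), (ξ,f), (ρ,e), (ρ,f)}
  {ν, ξ, ρ} × {e, f, g} = {(ν,e), (ν,f), (ν,g), (ξ,e), (ξ,f), (ξ,g), (ρ,e), (ρ,f), (ρ,g)}
These 13 distinct sets form the basis B.
Close under arbitrary unions to get τ_{X×Y}; counting gives |τ_{X×Y}| = 30.


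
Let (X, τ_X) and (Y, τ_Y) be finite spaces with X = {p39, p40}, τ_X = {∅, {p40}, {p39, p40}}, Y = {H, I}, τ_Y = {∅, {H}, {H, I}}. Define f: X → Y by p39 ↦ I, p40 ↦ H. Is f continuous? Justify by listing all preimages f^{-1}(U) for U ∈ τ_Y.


f IS continuous.

Compute f^{-1}(U) for each U ∈ τ_Y:
  U = ∅: f^{-1}(U) = ∅ ∈ τ_X ✓.
  U = {H}: f^{-1}(U) = {p40} ∈ τ_X ✓.
  U = {H, I}: f^{-1}(U) = {p39, p40} ∈ τ_X ✓.
Every preimage lies in τ_X, so f IS continuous.


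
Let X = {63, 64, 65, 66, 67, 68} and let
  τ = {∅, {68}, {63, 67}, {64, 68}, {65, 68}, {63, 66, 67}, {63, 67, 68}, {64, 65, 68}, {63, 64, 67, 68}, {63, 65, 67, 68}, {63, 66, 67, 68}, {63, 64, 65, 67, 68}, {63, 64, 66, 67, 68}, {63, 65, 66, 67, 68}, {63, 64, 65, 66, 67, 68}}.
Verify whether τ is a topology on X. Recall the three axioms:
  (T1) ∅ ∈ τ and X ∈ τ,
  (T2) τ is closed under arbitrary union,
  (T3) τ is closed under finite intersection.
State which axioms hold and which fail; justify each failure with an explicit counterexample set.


τ IS a topology on X.

Axiom (T1): ∅ ∈ τ? Yes; X ∈ τ? Yes.
Axiom (T2/T3): check pairwise unions and intersections of members of τ.
All pairwise intersections and unions checked — each lies in τ. Therefore τ satisfies (T1), (T2), (T3): it IS a topology on X.


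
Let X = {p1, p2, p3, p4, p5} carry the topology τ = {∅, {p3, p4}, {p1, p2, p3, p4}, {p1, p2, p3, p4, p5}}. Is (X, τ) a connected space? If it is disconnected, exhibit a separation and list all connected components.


(X, τ) is connected.

Find clopen sets (U ∈ τ with X ∖ U ∈ τ):
  U = ∅, X ∖ U = {p1, p2, p3, p4, p5} — both open, so U is clopen.
  U = {p1, p2, p3, p4, p5}, X ∖ U = ∅ — both open, so U is clopen.
Only trivial clopens (∅ and X) exist, so (X, τ) is connected.
Compute connected components by grouping points that agree on all clopens:
  component: {p1, p2, p3, p4, p5}


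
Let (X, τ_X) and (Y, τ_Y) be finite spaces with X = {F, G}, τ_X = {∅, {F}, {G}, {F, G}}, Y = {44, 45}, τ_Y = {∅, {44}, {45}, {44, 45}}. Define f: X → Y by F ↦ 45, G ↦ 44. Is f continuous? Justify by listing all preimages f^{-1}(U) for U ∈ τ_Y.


f IS continuous.

Compute f^{-1}(U) for each U ∈ τ_Y:
  U = ∅: f^{-1}(U) = ∅ ∈ τ_X ✓.
  U = {44}: f^{-1}(U) = {G} ∈ τ_X ✓.
  U = {45}: f^{-1}(U) = {F} ∈ τ_X ✓.
  U = {44, 45}: f^{-1}(U) = {F, G} ∈ τ_X ✓.
Every preimage lies in τ_X, so f IS continuous.


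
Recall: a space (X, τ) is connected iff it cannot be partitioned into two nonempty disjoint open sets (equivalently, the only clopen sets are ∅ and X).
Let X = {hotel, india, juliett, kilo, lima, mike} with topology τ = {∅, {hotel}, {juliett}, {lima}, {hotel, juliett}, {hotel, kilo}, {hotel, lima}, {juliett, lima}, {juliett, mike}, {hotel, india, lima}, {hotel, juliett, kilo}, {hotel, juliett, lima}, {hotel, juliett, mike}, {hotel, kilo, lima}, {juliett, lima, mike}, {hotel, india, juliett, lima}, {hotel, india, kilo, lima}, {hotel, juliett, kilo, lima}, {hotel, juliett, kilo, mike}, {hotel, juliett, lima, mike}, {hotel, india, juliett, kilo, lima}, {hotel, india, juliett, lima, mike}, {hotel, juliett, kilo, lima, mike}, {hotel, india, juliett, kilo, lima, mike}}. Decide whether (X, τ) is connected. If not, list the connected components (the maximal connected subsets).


(X, τ) is disconnected; components = [{juliett, mike}, {hotel, india, kilo, lima}].

Find clopen sets (U ∈ τ with X ∖ U ∈ τ):
  U = ∅, X ∖ U = {hotel, india, juliett, kilo, lima, mike} — both open, so U is clopen.
  U = {juliett, mike}, X ∖ U = {hotel, india, kilo, lima} — both open, so U is clopen.
  U = {hotel, india, kilo, lima}, X ∖ U = {juliett, mike} — both open, so U is clopen.
  U = {hotel, india, juliett, kilo, lima, mike}, X ∖ U = ∅ — both open, so U is clopen.
Nontrivial clopen(s) exist: e.g. {hotel, india, kilo, lima}. So (X, τ) is disconnected.
Compute connected components by grouping points that agree on all clopens:
  component: {juliett, mike}
  component: {hotel, india, kilo, lima}


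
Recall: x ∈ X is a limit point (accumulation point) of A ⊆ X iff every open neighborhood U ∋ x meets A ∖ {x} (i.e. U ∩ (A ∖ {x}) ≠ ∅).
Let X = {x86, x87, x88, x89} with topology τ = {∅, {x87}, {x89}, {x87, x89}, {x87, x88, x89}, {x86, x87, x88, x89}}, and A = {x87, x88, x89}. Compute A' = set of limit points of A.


A' = {x86, x88}

For each x ∈ X, list the open sets U ∈ τ with x ∈ U, then check whether U ∩ (A ∖ {x}) ≠ ∅ for every such U.
  x = x86: opens ∋ x are {x86, x87, x88, x89}; each meets A ∖ {x86}, so x IS a limit point.
  x = x87: open {x87} ∋ x has {x87} ∩ (A ∖ {x87}) = ∅, so x is NOT a limit point.
  x = x88: opens ∋ x are {x87, x88, x89}, {x86, x87, x88, x89}; each meets A ∖ {x88}, so x IS a limit point.
  x = x89: open {x89} ∋ x has {x89} ∩ (A ∖ {x89}) = ∅, so x is NOT a limit point.
Collecting: A' = {x86, x88}.


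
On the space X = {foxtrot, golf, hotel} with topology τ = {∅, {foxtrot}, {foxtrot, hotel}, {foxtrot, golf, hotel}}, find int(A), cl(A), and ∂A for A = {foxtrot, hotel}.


int(A) = {foxtrot, hotel}, cl(A) = {foxtrot, golf, hotel}, ∂A = {golf}.

Closed sets in (X, τ) are complements of opens:
  closed(X, τ) = {∅, {golf}, {golf, hotel}, {foxtrot, golf, hotel}}.
int(A) = ⋃ {U ∈ τ : U ⊆ A}. Opens contained in A: ∅, {foxtrot}, {foxtrot, hotel}.
Taking the union of these: int(A) = {foxtrot, hotel}.
cl(A) = ⋂ {C closed : A ⊆ C}. Closed sets containing A: {foxtrot, golf, hotel}.
Intersecting these: cl(A) = {foxtrot, golf, hotel}.
∂A = cl(A) ∖ int(A) = {foxtrot, golf, hotel} ∖ {foxtrot, hotel} = {golf}.


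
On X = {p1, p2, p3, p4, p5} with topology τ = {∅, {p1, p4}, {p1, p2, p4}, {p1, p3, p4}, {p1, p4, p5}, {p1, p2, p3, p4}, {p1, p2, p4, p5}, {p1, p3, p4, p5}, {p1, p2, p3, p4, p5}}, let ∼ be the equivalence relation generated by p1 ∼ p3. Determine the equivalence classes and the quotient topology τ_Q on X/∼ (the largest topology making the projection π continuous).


X/∼ = {[p1=p3], [p2], [p4], [p5]}; |τ_Q| = 5.

Equivalence classes: [p1=p3], [p2], [p4], [p5].
Quotient map π: X → X/∼ sends p1 ↦ [p1=p3], p2 ↦ [p2], p3 ↦ [p1=p3], p4 ↦ [p4], p5 ↦ [p5].
For each subset V ⊆ X/∼, compute π^{-1}(V) ⊆ X and check whether π^{-1}(V) ∈ τ. V is open in τ_Q iff π^{-1}(V) ∈ τ.
  V = {}: π^{-1}(V) = ∅ ∈ τ ✓.
  V = {[p1=p3]}: π^{-1}(V) = {p1, p3} ∉ τ ✗.
  V = {[p2]}: π^{-1}(V) = {p2} ∉ τ ✗.
  V = {[p1=p3], [p2]}: π^{-1}(V) = {p1, p2, p3} ∉ τ ✗.
  V = {[p4]}: π^{-1}(V) = {p4} ∉ τ ✗.
  V = {[p1=p3], [p4]}: π^{-1}(V) = {p1, p3, p4} ∈ τ ✓.
  V = {[p2], [p4]}: π^{-1}(V) = {p2, p4} ∉ τ ✗.
  V = {[p1=p3], [p2], [p4]}: π^{-1}(V) = {p1, p2, p3, p4} ∈ τ ✓.
  V = {[p5]}: π^{-1}(V) = {p5} ∉ τ ✗.
  V = {[p1=p3], [p5]}: π^{-1}(V) = {p1, p3, p5} ∉ τ ✗.
  V = {[p2], [p5]}: π^{-1}(V) = {p2, p5} ∉ τ ✗.
  V = {[p1=p3], [p2], [p5]}: π^{-1}(V) = {p1, p2, p3, p5} ∉ τ ✗.
  V = {[p4], [p5]}: π^{-1}(V) = {p4, p5} ∉ τ ✗.
  V = {[p1=p3], [p4], [p5]}: π^{-1}(V) = {p1, p3, p4, p5} ∈ τ ✓.
  V = {[p2], [p4], [p5]}: π^{-1}(V) = {p2, p4, p5} ∉ τ ✗.
  V = {[p1=p3], [p2], [p4], [p5]}: π^{-1}(V) = {p1, p2, p3, p4, p5} ∈ τ ✓.
Open sets in the quotient: τ_Q = {{}, {[p1=p3], [p4]}, {[p1=p3], [p2], [p4]}, {[p1=p3], [p4], [p5]}, {[p1=p3], [p2], [p4], [p5]}} (5 elements).


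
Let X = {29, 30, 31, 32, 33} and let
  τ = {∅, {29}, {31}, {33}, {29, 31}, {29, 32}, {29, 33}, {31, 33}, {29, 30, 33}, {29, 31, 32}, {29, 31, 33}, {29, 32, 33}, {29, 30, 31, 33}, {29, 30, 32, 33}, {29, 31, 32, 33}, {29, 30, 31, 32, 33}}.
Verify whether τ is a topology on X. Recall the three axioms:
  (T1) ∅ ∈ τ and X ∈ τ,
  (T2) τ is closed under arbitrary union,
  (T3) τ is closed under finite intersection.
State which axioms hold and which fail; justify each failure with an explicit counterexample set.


τ IS a topology on X.

Axiom (T1): ∅ ∈ τ? Yes; X ∈ τ? Yes.
Axiom (T2/T3): check pairwise unions and intersections of members of τ.
All pairwise intersections and unions checked — each lies in τ. Therefore τ satisfies (T1), (T2), (T3): it IS a topology on X.


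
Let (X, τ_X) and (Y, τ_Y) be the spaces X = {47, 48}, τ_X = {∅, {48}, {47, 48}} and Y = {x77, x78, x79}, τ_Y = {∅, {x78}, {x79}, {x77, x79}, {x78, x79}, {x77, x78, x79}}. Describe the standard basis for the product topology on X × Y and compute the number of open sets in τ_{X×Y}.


Basis B = {∅ × ∅, {48} × {x78}, {48} × {x79}, {47, 48} × {x78}, {47, 48} × {x79}, {48} × {x77, x79}, {48} × {x78, x79}, {48} × {x77, x78, x79}, {47, 48} × {x77, x79}, {47, 48} × {x78, x79}, {47, 48} × {x77, x78, x79}}; |τ_{X×Y}| = 18.

Enumerate products U × V with U ∈ τ_X, V ∈ τ_Y (deduplicated):
  ∅ × ∅ = {} (∅)
  {48} × {x78} = {(48,x78)}
  {48} × {x79} = {(48,x79)}
  {47, 48} × {x78} = {(47,x78), (48,x78)}
  {47, 48} × {x79} = {(47,x79), (48,x79)}
  {48} × {x77, x79} = {(48,x77), (48,x79)}
  {48} × {x78, x79} = {(48,x78), (48,x79)}
  {48} × {x77, x78, x79} = {(48,x77), (48,x78), (48,x79)}
  {47, 48} × {x77, x79} = {(47,x77), (47,x79), (48,x77), (48,x79)}
  {47, 48} × {x78, x79} = {(47,x78), (47,x79), (48,x78), (48,x79)}
  {47, 48} × {x77, x78, x79} = {(47,x77), (47,x78), (47,x79), (48,x77), (48,x78), (48,x79)}
These 11 distinct sets form the basis B.
Close under arbitrary unions to get τ_{X×Y}; counting gives |τ_{X×Y}| = 18.


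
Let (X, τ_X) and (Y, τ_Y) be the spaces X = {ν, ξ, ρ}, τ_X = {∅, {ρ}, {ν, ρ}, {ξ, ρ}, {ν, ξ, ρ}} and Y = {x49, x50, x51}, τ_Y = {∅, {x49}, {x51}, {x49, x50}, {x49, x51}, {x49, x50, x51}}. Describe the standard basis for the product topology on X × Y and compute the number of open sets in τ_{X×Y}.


Basis B = {∅ × ∅, {ρ} × {x49}, {ρ} × {x51}, {ν, ρ} × {x49}, {ν, ρ} × {x51}, {ξ, ρ} × {x49}, {ξ, ρ} × {x51}, {ρ} × {x49, x50}, {ρ} × {x49, x51}, {ν, ξ, ρ} × {x49}, {ν, ξ, ρ} × {x51}, {ρ} × {x49, x50, x51}, {ν, ρ} × {x49, x50}, {ν, ρ} × {x49, x51}, {ξ, ρ} × {x49, x50}, {ξ, ρ} × {x49, x51}, {ν, ρ} × {x49, x50, x51}, {ν, ξ, ρ} × {x49, x50}, {ν, ξ, ρ} × {x49, x51}, {ξ, ρ} × {x49, x50, x51}, {ν, ξ, ρ} × {x49, x50, x51}}; |τ_{X×Y}| = 70.

Enumerate products U × V with U ∈ τ_X, V ∈ τ_Y (deduplicated):
  ∅ × ∅ = {} (∅)
  {ρ} × {x49} = {(ρ,x49)}
  {ρ} × {x51} = {(ρ,x51)}
  {ν, ρ} × {x49} = {(ν,x49), (ρ,x49)}
  {ν, ρ} × {x51} = {(ν,x51), (ρ,x51)}
  {ξ, ρ} × {x49} = {(ξ,x49), (ρ,x49)}
  {ξ, ρ} × {x51} = {(ξ,x51), (ρ,x51)}
  {ρ} × {x49, x50} = {(ρ,x49), (ρ,x50)}
  {ρ} × {x49, x51} = {(ρ,x49), (ρ,x51)}
  {ν, ξ, ρ} × {x49} = {(ν,x49), (ξ,x49), (ρ,x49)}
  {ν, ξ, ρ} × {x51} = {(ν,x51), (ξ,x51), (ρ,x51)}
  {ρ} × {x49, x50, x51} = {(ρ,x49), (ρ,x50), (ρ,x51)}
  {ν, ρ} × {x49, x50} = {(ν,x49), (ν,x50), (ρ,x49), (ρ,x50)}
  {ν, ρ} × {x49, x51} = {(ν,x49), (ν,x51), (ρ,x49), (ρ,x51)}
  {ξ, ρ} × {x49, x50} = {(ξ,x49), (ξ,x50), (ρ,x49), (ρ,x50)}
  {ξ, ρ} × {x49, x51} = {(ξ,x49), (ξ,x51), (ρ,x49), (ρ,x51)}
  {ν, ρ} × {x49, x50, x51} = {(ν,x49), (ν,x50), (ν,x51), (ρ,x49), (ρ,x50), (ρ,x51)}
  {ν, ξ, ρ} × {x49, x50} = {(ν,x49), (ν,x50), (ξ,x49), (ξ,x50), (ρ,x49), (ρ,x50)}
  {ν, ξ, ρ} × {x49, x51} = {(ν,x49), (ν,x51), (ξ,x49), (ξ,x51), (ρ,x49), (ρ,x51)}
  {ξ, ρ} × {x49, x50, x51} = {(ξ,x49), (ξ,x50), (ξ,x51), (ρ,x49), (ρ,x50), (ρ,x51)}
  {ν, ξ, ρ} × {x49, x50, x51} = {(ν,x49), (ν,x50), (ν,x51), (ξ,x49), (ξ,x50), (ξ,x51), (ρ,x49), (ρ,x50), (ρ,x51)}
These 21 distinct sets form the basis B.
Close under arbitrary unions to get τ_{X×Y}; counting gives |τ_{X×Y}| = 70.


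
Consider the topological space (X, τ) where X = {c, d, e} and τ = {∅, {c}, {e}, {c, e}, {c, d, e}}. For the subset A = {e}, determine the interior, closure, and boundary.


int(A) = {e}, cl(A) = {d, e}, ∂A = {d}.

Closed sets in (X, τ) are complements of opens:
  closed(X, τ) = {∅, {d}, {c, d}, {d, e}, {c, d, e}}.
int(A) = ⋃ {U ∈ τ : U ⊆ A}. Opens contained in A: ∅, {e}.
Taking the union of these: int(A) = {e}.
cl(A) = ⋂ {C closed : A ⊆ C}. Closed sets containing A: {d, e}, {c, d, e}.
Intersecting these: cl(A) = {d, e}.
∂A = cl(A) ∖ int(A) = {d, e} ∖ {e} = {d}.


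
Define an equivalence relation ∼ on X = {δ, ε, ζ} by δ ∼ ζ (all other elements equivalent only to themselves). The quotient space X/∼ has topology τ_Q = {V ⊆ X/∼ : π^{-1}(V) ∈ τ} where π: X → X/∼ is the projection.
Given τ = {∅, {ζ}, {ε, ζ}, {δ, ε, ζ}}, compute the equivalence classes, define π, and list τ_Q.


X/∼ = {[δ=ζ], [ε]}; |τ_Q| = 2.

Equivalence classes: [δ=ζ], [ε].
Quotient map π: X → X/∼ sends δ ↦ [δ=ζ], ε ↦ [ε], ζ ↦ [δ=ζ].
For each subset V ⊆ X/∼, compute π^{-1}(V) ⊆ X and check whether π^{-1}(V) ∈ τ. V is open in τ_Q iff π^{-1}(V) ∈ τ.
  V = {}: π^{-1}(V) = ∅ ∈ τ ✓.
  V = {[δ=ζ]}: π^{-1}(V) = {δ, ζ} ∉ τ ✗.
  V = {[ε]}: π^{-1}(V) = {ε} ∉ τ ✗.
  V = {[δ=ζ], [ε]}: π^{-1}(V) = {δ, ε, ζ} ∈ τ ✓.
Open sets in the quotient: τ_Q = {{}, {[δ=ζ], [ε]}} (2 elements).


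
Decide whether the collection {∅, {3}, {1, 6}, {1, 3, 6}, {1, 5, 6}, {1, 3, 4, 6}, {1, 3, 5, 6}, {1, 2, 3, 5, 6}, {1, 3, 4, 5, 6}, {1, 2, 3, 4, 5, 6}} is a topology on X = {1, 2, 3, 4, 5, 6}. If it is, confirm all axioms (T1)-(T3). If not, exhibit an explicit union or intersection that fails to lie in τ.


τ IS a topology on X.

Axiom (T1): ∅ ∈ τ? Yes; X ∈ τ? Yes.
Axiom (T2/T3): check pairwise unions and intersections of members of τ.
All pairwise intersections and unions checked — each lies in τ. Therefore τ satisfies (T1), (T2), (T3): it IS a topology on X.


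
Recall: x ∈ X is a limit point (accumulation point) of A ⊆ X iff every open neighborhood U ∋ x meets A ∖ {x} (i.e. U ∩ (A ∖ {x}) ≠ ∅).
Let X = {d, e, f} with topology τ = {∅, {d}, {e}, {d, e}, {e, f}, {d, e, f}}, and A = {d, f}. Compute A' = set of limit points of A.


A' = ∅

For each x ∈ X, list the open sets U ∈ τ with x ∈ U, then check whether U ∩ (A ∖ {x}) ≠ ∅ for every such U.
  x = d: open {d} ∋ x has {d} ∩ (A ∖ {d}) = ∅, so x is NOT a limit point.
  x = e: open {e} ∋ x has {e} ∩ (A ∖ {e}) = ∅, so x is NOT a limit point.
  x = f: open {e, f} ∋ x has {e, f} ∩ (A ∖ {f}) = ∅, so x is NOT a limit point.
Collecting: A' = ∅.


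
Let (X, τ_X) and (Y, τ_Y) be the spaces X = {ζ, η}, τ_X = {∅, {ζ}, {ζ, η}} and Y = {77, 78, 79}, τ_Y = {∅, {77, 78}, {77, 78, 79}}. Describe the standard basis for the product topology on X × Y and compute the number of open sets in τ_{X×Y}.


Basis B = {∅ × ∅, {ζ} × {77, 78}, {ζ} × {77, 78, 79}, {ζ, η} × {77, 78}, {ζ, η} × {77, 78, 79}}; |τ_{X×Y}| = 6.

Enumerate products U × V with U ∈ τ_X, V ∈ τ_Y (deduplicated):
  ∅ × ∅ = {} (∅)
  {ζ} × {77, 78} = {(ζ,77), (ζ,78)}
  {ζ} × {77, 78, 79} = {(ζ,77), (ζ,78), (ζ,79)}
  {ζ, η} × {77, 78} = {(ζ,77), (ζ,78), (η,77), (η,78)}
  {ζ, η} × {77, 78, 79} = {(ζ,77), (ζ,78), (ζ,79), (η,77), (η,78), (η,79)}
These 5 distinct sets form the basis B.
Close under arbitrary unions to get τ_{X×Y}; counting gives |τ_{X×Y}| = 6.


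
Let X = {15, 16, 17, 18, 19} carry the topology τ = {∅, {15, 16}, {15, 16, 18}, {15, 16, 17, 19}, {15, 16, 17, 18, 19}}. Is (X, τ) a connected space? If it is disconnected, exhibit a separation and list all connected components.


(X, τ) is connected.

Find clopen sets (U ∈ τ with X ∖ U ∈ τ):
  U = ∅, X ∖ U = {15, 16, 17, 18, 19} — both open, so U is clopen.
  U = {15, 16, 17, 18, 19}, X ∖ U = ∅ — both open, so U is clopen.
Only trivial clopens (∅ and X) exist, so (X, τ) is connected.
Compute connected components by grouping points that agree on all clopens:
  component: {15, 16, 17, 18, 19}


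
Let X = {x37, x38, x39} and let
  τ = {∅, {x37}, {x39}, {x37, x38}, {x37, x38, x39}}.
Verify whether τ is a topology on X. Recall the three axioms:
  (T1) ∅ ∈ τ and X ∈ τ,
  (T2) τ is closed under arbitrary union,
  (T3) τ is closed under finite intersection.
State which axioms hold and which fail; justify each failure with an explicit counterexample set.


τ is NOT a topology on X.

Axiom (T1): ∅ ∈ τ? Yes; X ∈ τ? Yes.
Axiom (T2/T3): check pairwise unions and intersections of members of τ.
Counterexample for (T2): {x37} ∪ {x39} = {x37, x39} ∉ τ. Therefore τ is NOT a topology.


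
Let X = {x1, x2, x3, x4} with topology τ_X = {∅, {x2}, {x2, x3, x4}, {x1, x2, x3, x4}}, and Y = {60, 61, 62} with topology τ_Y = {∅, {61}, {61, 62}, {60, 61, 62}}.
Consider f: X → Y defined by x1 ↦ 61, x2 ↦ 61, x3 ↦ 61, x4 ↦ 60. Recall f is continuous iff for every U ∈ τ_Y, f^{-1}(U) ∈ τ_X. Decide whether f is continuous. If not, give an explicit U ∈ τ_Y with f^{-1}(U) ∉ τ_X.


f is NOT continuous.

Compute f^{-1}(U) for each U ∈ τ_Y:
  U = ∅: f^{-1}(U) = ∅ ∈ τ_X ✓.
  U = {61}: f^{-1}(U) = {x1, x2, x3} ∉ τ_X ✗.
  U = {61, 62}: f^{-1}(U) = {x1, x2, x3} ∉ τ_X ✗.
  U = {60, 61, 62}: f^{-1}(U) = {x1, x2, x3, x4} ∈ τ_X ✓.
Found U = {61} with f^{-1}(U) = {x1, x2, x3} not in τ_X. Therefore f is NOT continuous.


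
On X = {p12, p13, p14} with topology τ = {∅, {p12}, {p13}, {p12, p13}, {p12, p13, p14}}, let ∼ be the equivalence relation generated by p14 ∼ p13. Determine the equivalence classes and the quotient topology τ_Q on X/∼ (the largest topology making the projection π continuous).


X/∼ = {[p12], [p13=p14]}; |τ_Q| = 3.

Equivalence classes: [p12], [p13=p14].
Quotient map π: X → X/∼ sends p12 ↦ [p12], p13 ↦ [p13=p14], p14 ↦ [p13=p14].
For each subset V ⊆ X/∼, compute π^{-1}(V) ⊆ X and check whether π^{-1}(V) ∈ τ. V is open in τ_Q iff π^{-1}(V) ∈ τ.
  V = {}: π^{-1}(V) = ∅ ∈ τ ✓.
  V = {[p12]}: π^{-1}(V) = {p12} ∈ τ ✓.
  V = {[p13=p14]}: π^{-1}(V) = {p13, p14} ∉ τ ✗.
  V = {[p12], [p13=p14]}: π^{-1}(V) = {p12, p13, p14} ∈ τ ✓.
Open sets in the quotient: τ_Q = {{}, {[p12]}, {[p12], [p13=p14]}} (3 elements).


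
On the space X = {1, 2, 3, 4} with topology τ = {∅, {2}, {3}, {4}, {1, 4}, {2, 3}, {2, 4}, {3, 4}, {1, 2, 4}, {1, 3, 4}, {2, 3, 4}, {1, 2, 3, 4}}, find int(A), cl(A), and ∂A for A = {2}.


int(A) = {2}, cl(A) = {2}, ∂A = ∅.

Closed sets in (X, τ) are complements of opens:
  closed(X, τ) = {∅, {1}, {2}, {3}, {1, 2}, {1, 3}, {1, 4}, {2, 3}, {1, 2, 3}, {1, 2, 4}, {1, 3, 4}, {1, 2, 3, 4}}.
int(A) = ⋃ {U ∈ τ : U ⊆ A}. Opens contained in A: ∅, {2}.
Taking the union of these: int(A) = {2}.
cl(A) = ⋂ {C closed : A ⊆ C}. Closed sets containing A: {2}, {1, 2}, {2, 3}, {1, 2, 3}, {1, 2, 4}, {1, 2, 3, 4}.
Intersecting these: cl(A) = {2}.
∂A = cl(A) ∖ int(A) = {2} ∖ {2} = ∅.


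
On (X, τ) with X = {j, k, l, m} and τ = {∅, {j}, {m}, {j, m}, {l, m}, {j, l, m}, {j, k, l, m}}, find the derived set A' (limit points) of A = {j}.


A' = {k}

For each x ∈ X, list the open sets U ∈ τ with x ∈ U, then check whether U ∩ (A ∖ {x}) ≠ ∅ for every such U.
  x = j: open {j} ∋ x has {j} ∩ (A ∖ {j}) = ∅, so x is NOT a limit point.
  x = k: opens ∋ x are {j, k, l, m}; each meets A ∖ {k}, so x IS a limit point.
  x = l: open {l, m} ∋ x has {l, m} ∩ (A ∖ {l}) = ∅, so x is NOT a limit point.
  x = m: open {m} ∋ x has {m} ∩ (A ∖ {m}) = ∅, so x is NOT a limit point.
Collecting: A' = {k}.


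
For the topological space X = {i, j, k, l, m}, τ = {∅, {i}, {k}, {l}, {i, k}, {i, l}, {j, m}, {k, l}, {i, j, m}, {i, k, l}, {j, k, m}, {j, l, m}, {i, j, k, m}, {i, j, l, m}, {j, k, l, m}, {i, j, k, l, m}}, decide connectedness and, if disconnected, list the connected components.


(X, τ) is disconnected; components = [{i}, {k}, {l}, {j, m}].

Find clopen sets (U ∈ τ with X ∖ U ∈ τ):
  U = ∅, X ∖ U = {i, j, k, l, m} — both open, so U is clopen.
  U = {i}, X ∖ U = {j, k, l, m} — both open, so U is clopen.
  U = {k}, X ∖ U = {i, j, l, m} — both open, so U is clopen.
  U = {l}, X ∖ U = {i, j, k, m} — both open, so U is clopen.
  U = {i, k}, X ∖ U = {j, l, m} — both open, so U is clopen.
  U = {i, l}, X ∖ U = {j, k, m} — both open, so U is clopen.
  U = {j, m}, X ∖ U = {i, k, l} — both open, so U is clopen.
  U = {k, l}, X ∖ U = {i, j, m} — both open, so U is clopen.
  U = {i, j, m}, X ∖ U = {k, l} — both open, so U is clopen.
  U = {i, k, l}, X ∖ U = {j, m} — both open, so U is clopen.
  U = {j, k, m}, X ∖ U = {i, l} — both open, so U is clopen.
  U = {j, l, m}, X ∖ U = {i, k} — both open, so U is clopen.
  U = {i, j, k, m}, X ∖ U = {l} — both open, so U is clopen.
  U = {i, j, l, m}, X ∖ U = {k} — both open, so U is clopen.
  U = {j, k, l, m}, X ∖ U = {i} — both open, so U is clopen.
  U = {i, j, k, l, m}, X ∖ U = ∅ — both open, so U is clopen.
Nontrivial clopen(s) exist: e.g. {i, j, l, m}. So (X, τ) is disconnected.
Compute connected components by grouping points that agree on all clopens:
  component: {i}
  component: {k}
  component: {l}
  component: {j, m}


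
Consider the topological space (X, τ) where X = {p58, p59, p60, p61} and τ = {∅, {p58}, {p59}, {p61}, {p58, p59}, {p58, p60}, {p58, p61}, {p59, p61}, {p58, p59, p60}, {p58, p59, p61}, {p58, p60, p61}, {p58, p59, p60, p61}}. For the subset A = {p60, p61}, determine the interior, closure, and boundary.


int(A) = {p61}, cl(A) = {p60, p61}, ∂A = {p60}.

Closed sets in (X, τ) are complements of opens:
  closed(X, τ) = {∅, {p59}, {p60}, {p61}, {p58, p60}, {p59, p60}, {p59, p61}, {p60, p61}, {p58, p59, p60}, {p58, p60, p61}, {p59, p60, p61}, {p58, p59, p60, p61}}.
int(A) = ⋃ {U ∈ τ : U ⊆ A}. Opens contained in A: ∅, {p61}.
Taking the union of these: int(A) = {p61}.
cl(A) = ⋂ {C closed : A ⊆ C}. Closed sets containing A: {p60, p61}, {p58, p60, p61}, {p59, p60, p61}, {p58, p59, p60, p61}.
Intersecting these: cl(A) = {p60, p61}.
∂A = cl(A) ∖ int(A) = {p60, p61} ∖ {p61} = {p60}.


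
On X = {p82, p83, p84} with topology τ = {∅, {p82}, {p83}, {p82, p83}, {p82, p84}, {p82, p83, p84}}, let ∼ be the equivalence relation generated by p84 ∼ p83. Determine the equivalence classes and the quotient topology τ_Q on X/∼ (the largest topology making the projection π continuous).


X/∼ = {[p82], [p83=p84]}; |τ_Q| = 3.

Equivalence classes: [p82], [p83=p84].
Quotient map π: X → X/∼ sends p82 ↦ [p82], p83 ↦ [p83=p84], p84 ↦ [p83=p84].
For each subset V ⊆ X/∼, compute π^{-1}(V) ⊆ X and check whether π^{-1}(V) ∈ τ. V is open in τ_Q iff π^{-1}(V) ∈ τ.
  V = {}: π^{-1}(V) = ∅ ∈ τ ✓.
  V = {[p82]}: π^{-1}(V) = {p82} ∈ τ ✓.
  V = {[p83=p84]}: π^{-1}(V) = {p83, p84} ∉ τ ✗.
  V = {[p82], [p83=p84]}: π^{-1}(V) = {p82, p83, p84} ∈ τ ✓.
Open sets in the quotient: τ_Q = {{}, {[p82]}, {[p82], [p83=p84]}} (3 elements).
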